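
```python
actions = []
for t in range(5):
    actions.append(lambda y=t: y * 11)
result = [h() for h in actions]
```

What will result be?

Step 1: Default arg y=t captures t at each iteration.
Step 2: actions[k] has y defaulting to k, returns k * 11.
Step 3: result = [0, 11, 22, 33, 44]

The answer is [0, 11, 22, 33, 44].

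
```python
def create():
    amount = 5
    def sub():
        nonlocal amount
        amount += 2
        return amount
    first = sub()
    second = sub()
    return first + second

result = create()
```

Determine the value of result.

Step 1: amount starts at 5.
Step 2: First call: amount = 5 + 2 = 7, returns 7.
Step 3: Second call: amount = 7 + 2 = 9, returns 9.
Step 4: result = 7 + 9 = 16

The answer is 16.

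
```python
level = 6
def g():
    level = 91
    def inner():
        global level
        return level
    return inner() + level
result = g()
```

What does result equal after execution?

Step 1: Global level = 6. g() shadows with local level = 91.
Step 2: inner() uses global keyword, so inner() returns global level = 6.
Step 3: g() returns 6 + 91 = 97

The answer is 97.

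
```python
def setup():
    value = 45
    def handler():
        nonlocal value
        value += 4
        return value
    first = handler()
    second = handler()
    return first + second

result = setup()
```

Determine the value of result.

Step 1: value starts at 45.
Step 2: First call: value = 45 + 4 = 49, returns 49.
Step 3: Second call: value = 49 + 4 = 53, returns 53.
Step 4: result = 49 + 53 = 102

The answer is 102.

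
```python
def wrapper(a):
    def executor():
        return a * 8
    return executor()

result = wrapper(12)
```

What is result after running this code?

Step 1: wrapper(12) binds parameter a = 12.
Step 2: executor() accesses a = 12 from enclosing scope.
Step 3: result = 12 * 8 = 96

The answer is 96.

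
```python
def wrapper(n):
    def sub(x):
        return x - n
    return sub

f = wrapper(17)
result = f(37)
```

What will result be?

Step 1: wrapper(17) creates a closure capturing n = 17.
Step 2: f(37) computes 37 - 17 = 20.
Step 3: result = 20

The answer is 20.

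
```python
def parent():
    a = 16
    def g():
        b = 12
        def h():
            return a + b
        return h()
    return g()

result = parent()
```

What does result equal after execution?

Step 1: parent() defines a = 16. g() defines b = 12.
Step 2: h() accesses both from enclosing scopes: a = 16, b = 12.
Step 3: result = 16 + 12 = 28

The answer is 28.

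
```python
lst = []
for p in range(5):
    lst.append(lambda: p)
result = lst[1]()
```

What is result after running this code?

Step 1: The loop creates 5 lambdas, all referencing the same variable p.
Step 2: After the loop, p = 4 (final value).
Step 3: lst[1]() looks up p at call time and finds 4. This is the late binding gotcha. result = 4

The answer is 4.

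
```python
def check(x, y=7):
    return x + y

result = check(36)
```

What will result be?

Step 1: check(36) uses default y = 7.
Step 2: Returns 36 + 7 = 43.
Step 3: result = 43

The answer is 43.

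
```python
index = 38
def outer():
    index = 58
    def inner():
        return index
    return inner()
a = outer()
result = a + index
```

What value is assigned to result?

Step 1: outer() has local index = 58. inner() reads from enclosing.
Step 2: outer() returns 58. Global index = 38 unchanged.
Step 3: result = 58 + 38 = 96

The answer is 96.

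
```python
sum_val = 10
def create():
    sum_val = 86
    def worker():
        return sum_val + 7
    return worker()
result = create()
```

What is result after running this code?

Step 1: create() shadows global sum_val with sum_val = 86.
Step 2: worker() finds sum_val = 86 in enclosing scope, computes 86 + 7 = 93.
Step 3: result = 93

The answer is 93.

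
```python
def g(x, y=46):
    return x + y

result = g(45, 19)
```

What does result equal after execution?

Step 1: g(45, 19) overrides default y with 19.
Step 2: Returns 45 + 19 = 64.
Step 3: result = 64

The answer is 64.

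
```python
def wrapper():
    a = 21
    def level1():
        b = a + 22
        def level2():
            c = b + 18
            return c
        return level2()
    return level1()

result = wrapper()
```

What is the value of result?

Step 1: a = 21. b = a + 22 = 43.
Step 2: c = b + 18 = 43 + 18 = 61.
Step 3: result = 61

The answer is 61.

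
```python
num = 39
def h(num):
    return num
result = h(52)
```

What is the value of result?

Step 1: Global num = 39.
Step 2: h(52) takes parameter num = 52, which shadows the global.
Step 3: result = 52

The answer is 52.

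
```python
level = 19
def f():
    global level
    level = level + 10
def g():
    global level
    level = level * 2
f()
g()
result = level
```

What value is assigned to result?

Step 1: level = 19.
Step 2: f() adds 10: level = 19 + 10 = 29.
Step 3: g() doubles: level = 29 * 2 = 58.
Step 4: result = 58

The answer is 58.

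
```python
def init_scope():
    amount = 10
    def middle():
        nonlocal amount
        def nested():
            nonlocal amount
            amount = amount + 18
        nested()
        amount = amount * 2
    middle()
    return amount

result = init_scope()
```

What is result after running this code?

Step 1: amount = 10.
Step 2: nested() adds 18: amount = 10 + 18 = 28.
Step 3: middle() doubles: amount = 28 * 2 = 56.
Step 4: result = 56

The answer is 56.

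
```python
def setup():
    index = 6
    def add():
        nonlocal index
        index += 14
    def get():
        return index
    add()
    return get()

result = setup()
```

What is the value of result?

Step 1: index = 6. add() modifies it via nonlocal, get() reads it.
Step 2: add() makes index = 6 + 14 = 20.
Step 3: get() returns 20. result = 20

The answer is 20.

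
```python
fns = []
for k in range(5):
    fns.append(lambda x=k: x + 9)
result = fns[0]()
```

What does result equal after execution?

Step 1: Default argument x=k captures k's value at definition time.
Step 2: fns[0] was defined when k = 0, so x defaults to 0.
Step 3: result = 0 + 9 = 9 (default arg fixes the late binding issue)

The answer is 9.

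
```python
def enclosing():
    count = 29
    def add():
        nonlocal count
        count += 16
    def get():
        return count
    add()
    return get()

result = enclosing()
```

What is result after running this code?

Step 1: count = 29. add() modifies it via nonlocal, get() reads it.
Step 2: add() makes count = 29 + 16 = 45.
Step 3: get() returns 45. result = 45

The answer is 45.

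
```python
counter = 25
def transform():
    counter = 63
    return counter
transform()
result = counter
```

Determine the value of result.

Step 1: Global counter = 25.
Step 2: transform() creates local counter = 63 (shadow, not modification).
Step 3: After transform() returns, global counter is unchanged. result = 25

The answer is 25.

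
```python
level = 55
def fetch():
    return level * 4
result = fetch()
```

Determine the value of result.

Step 1: level = 55 is defined globally.
Step 2: fetch() looks up level from global scope = 55, then computes 55 * 4 = 220.
Step 3: result = 220

The answer is 220.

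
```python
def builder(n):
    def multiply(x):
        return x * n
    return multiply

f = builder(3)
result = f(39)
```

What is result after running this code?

Step 1: builder(3) returns multiply closure with n = 3.
Step 2: f(39) computes 39 * 3 = 117.
Step 3: result = 117

The answer is 117.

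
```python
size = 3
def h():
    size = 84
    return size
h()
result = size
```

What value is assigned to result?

Step 1: size = 3 globally.
Step 2: h() creates a LOCAL size = 84 (no global keyword!).
Step 3: The global size is unchanged. result = 3

The answer is 3.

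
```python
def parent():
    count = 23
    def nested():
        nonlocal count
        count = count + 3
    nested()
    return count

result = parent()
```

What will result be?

Step 1: parent() sets count = 23.
Step 2: nested() uses nonlocal to modify count in parent's scope: count = 23 + 3 = 26.
Step 3: parent() returns the modified count = 26

The answer is 26.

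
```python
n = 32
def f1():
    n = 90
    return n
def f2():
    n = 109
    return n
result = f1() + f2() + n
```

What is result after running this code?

Step 1: Each function shadows global n with its own local.
Step 2: f1() returns 90, f2() returns 109.
Step 3: Global n = 32 is unchanged. result = 90 + 109 + 32 = 231

The answer is 231.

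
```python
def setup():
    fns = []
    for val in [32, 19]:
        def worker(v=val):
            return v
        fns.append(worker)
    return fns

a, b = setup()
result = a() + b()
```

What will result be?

Step 1: Default argument v=val captures val at each iteration.
Step 2: a() returns 32 (captured at first iteration), b() returns 19 (captured at second).
Step 3: result = 32 + 19 = 51

The answer is 51.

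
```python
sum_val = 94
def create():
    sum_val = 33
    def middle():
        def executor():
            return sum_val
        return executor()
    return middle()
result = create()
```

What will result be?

Step 1: create() defines sum_val = 33. middle() and executor() have no local sum_val.
Step 2: executor() checks local (none), enclosing middle() (none), enclosing create() and finds sum_val = 33.
Step 3: result = 33

The answer is 33.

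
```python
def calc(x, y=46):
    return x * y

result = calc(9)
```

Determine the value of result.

Step 1: calc(9) uses default y = 46.
Step 2: Returns 9 * 46 = 414.
Step 3: result = 414

The answer is 414.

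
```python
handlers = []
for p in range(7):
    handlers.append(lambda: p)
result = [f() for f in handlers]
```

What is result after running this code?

Step 1: All 7 lambdas share the same variable p.
Step 2: After the loop, p = 6.
Step 3: Each call returns 6. result = [6, 6, 6, 6, 6, 6, 6]

The answer is [6, 6, 6, 6, 6, 6, 6].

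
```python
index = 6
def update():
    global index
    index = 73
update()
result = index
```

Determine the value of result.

Step 1: index = 6 globally.
Step 2: update() declares global index and sets it to 73.
Step 3: After update(), global index = 73. result = 73

The answer is 73.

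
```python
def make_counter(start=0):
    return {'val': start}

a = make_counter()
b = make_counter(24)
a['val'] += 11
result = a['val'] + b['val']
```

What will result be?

Step 1: make_counter() returns a new dict each call (immutable default 0).
Step 2: a = {'val': 0}, b = {'val': 24}.
Step 3: a['val'] += 11 = 11. result = 11 + 24 = 35

The answer is 35.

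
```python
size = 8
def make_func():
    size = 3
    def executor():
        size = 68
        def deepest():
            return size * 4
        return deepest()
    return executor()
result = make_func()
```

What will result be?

Step 1: deepest() looks up size through LEGB: not local, finds size = 68 in enclosing executor().
Step 2: Returns 68 * 4 = 272.
Step 3: result = 272

The answer is 272.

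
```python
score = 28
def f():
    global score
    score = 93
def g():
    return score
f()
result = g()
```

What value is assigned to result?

Step 1: score = 28.
Step 2: f() sets global score = 93.
Step 3: g() reads global score = 93. result = 93

The answer is 93.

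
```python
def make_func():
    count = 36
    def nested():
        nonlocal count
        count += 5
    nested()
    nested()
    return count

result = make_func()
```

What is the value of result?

Step 1: count starts at 36.
Step 2: nested() is called 2 times, each adding 5.
Step 3: count = 36 + 5 * 2 = 46

The answer is 46.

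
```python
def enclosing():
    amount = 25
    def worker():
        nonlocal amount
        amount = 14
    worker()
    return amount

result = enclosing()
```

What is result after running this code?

Step 1: enclosing() sets amount = 25.
Step 2: worker() uses nonlocal to reassign amount = 14.
Step 3: result = 14

The answer is 14.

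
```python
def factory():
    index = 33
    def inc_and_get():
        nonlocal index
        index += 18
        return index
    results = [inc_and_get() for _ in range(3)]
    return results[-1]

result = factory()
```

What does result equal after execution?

Step 1: index = 33.
Step 2: Three calls to inc_and_get(), each adding 18.
Step 3: Last value = 33 + 18 * 3 = 87

The answer is 87.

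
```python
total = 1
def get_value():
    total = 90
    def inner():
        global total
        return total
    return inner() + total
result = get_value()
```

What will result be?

Step 1: Global total = 1. get_value() shadows with local total = 90.
Step 2: inner() uses global keyword, so inner() returns global total = 1.
Step 3: get_value() returns 1 + 90 = 91

The answer is 91.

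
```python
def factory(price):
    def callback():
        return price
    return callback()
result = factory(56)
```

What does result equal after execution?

Step 1: factory(56) binds parameter price = 56.
Step 2: callback() looks up price in enclosing scope and finds the parameter price = 56.
Step 3: result = 56

The answer is 56.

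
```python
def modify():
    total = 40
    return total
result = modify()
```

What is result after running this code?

Step 1: modify() defines total = 40 in its local scope.
Step 2: return total finds the local variable total = 40.
Step 3: result = 40

The answer is 40.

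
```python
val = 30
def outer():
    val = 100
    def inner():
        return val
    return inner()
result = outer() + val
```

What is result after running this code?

Step 1: Global val = 30. outer() shadows with val = 100.
Step 2: inner() returns enclosing val = 100. outer() = 100.
Step 3: result = 100 + global val (30) = 130

The answer is 130.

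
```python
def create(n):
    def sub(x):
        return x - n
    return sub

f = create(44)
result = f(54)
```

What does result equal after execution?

Step 1: create(44) creates a closure capturing n = 44.
Step 2: f(54) computes 54 - 44 = 10.
Step 3: result = 10

The answer is 10.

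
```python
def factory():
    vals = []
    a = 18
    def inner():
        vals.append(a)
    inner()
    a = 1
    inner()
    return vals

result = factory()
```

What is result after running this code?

Step 1: a = 18. inner() appends current a to vals.
Step 2: First inner(): appends 18. Then a = 1.
Step 3: Second inner(): appends 1 (closure sees updated a). result = [18, 1]

The answer is [18, 1].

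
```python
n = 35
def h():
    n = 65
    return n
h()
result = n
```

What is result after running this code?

Step 1: n = 35 globally.
Step 2: h() creates a LOCAL n = 65 (no global keyword!).
Step 3: The global n is unchanged. result = 35

The answer is 35.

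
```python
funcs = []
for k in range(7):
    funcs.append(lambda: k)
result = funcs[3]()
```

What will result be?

Step 1: The loop creates 7 lambdas, all referencing the same variable k.
Step 2: After the loop, k = 6 (final value).
Step 3: funcs[3]() looks up k at call time and finds 6. This is the late binding gotcha. result = 6

The answer is 6.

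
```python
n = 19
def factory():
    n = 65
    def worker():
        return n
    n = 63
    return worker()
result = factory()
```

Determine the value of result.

Step 1: factory() sets n = 65, then later n = 63.
Step 2: worker() is called after n is reassigned to 63. Closures capture variables by reference, not by value.
Step 3: result = 63

The answer is 63.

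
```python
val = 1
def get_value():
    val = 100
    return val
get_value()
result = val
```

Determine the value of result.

Step 1: val = 1 globally.
Step 2: get_value() creates a LOCAL val = 100 (no global keyword!).
Step 3: The global val is unchanged. result = 1

The answer is 1.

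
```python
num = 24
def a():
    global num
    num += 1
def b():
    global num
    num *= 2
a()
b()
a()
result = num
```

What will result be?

Step 1: num = 24.
Step 2: a(): num = 24 + 1 = 25.
Step 3: b(): num = 25 * 2 = 50.
Step 4: a(): num = 50 + 1 = 51

The answer is 51.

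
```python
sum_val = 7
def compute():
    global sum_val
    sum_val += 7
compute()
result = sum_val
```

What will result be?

Step 1: sum_val = 7 globally.
Step 2: compute() modifies global sum_val: sum_val += 7 = 14.
Step 3: result = 14

The answer is 14.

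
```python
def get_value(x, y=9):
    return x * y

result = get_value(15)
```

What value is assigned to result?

Step 1: get_value(15) uses default y = 9.
Step 2: Returns 15 * 9 = 135.
Step 3: result = 135

The answer is 135.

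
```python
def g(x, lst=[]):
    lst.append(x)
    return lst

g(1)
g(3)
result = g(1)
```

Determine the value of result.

Step 1: Mutable default argument gotcha! The list [] is created once.
Step 2: Each call appends to the SAME list: [1], [1, 3], [1, 3, 1].
Step 3: result = [1, 3, 1]

The answer is [1, 3, 1].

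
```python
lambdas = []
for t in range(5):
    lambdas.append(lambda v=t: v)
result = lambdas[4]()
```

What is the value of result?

Step 1: Default argument v=t captures t's value at each iteration.
Step 2: lambdas[4] captured v = 4 when t was 4.
Step 3: result = 4

The answer is 4.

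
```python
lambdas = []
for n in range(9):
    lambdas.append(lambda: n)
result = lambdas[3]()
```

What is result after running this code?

Step 1: The loop creates 9 lambdas, all referencing the same variable n.
Step 2: After the loop, n = 8 (final value).
Step 3: lambdas[3]() looks up n at call time and finds 8. This is the late binding gotcha. result = 8

The answer is 8.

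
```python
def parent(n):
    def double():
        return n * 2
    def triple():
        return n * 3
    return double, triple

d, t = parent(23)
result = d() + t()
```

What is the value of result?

Step 1: Both closures capture the same n = 23.
Step 2: d() = 23 * 2 = 46, t() = 23 * 3 = 69.
Step 3: result = 46 + 69 = 115

The answer is 115.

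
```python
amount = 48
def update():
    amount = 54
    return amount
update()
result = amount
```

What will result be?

Step 1: amount = 48 globally.
Step 2: update() creates a LOCAL amount = 54 (no global keyword!).
Step 3: The global amount is unchanged. result = 48

The answer is 48.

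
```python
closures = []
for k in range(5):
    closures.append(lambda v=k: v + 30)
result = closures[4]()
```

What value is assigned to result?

Step 1: Default argument v=k captures k's value at definition time.
Step 2: closures[4] was defined when k = 4, so v defaults to 4.
Step 3: result = 4 + 30 = 34 (default arg fixes the late binding issue)

The answer is 34.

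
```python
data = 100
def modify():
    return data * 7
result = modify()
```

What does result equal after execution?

Step 1: data = 100 is defined globally.
Step 2: modify() looks up data from global scope = 100, then computes 100 * 7 = 700.
Step 3: result = 700

The answer is 700.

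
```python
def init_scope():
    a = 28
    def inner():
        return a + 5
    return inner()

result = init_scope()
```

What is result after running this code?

Step 1: init_scope() defines a = 28.
Step 2: inner() reads a = 28 from enclosing scope, returns 28 + 5 = 33.
Step 3: result = 33

The answer is 33.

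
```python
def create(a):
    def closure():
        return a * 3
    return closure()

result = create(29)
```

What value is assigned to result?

Step 1: create(29) binds parameter a = 29.
Step 2: closure() accesses a = 29 from enclosing scope.
Step 3: result = 29 * 3 = 87

The answer is 87.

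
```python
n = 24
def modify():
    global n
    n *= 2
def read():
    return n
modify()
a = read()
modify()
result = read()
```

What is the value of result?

Step 1: n = 24.
Step 2: First modify(): n = 24 * 2 = 48.
Step 3: Second modify(): n = 48 * 2 = 96.
Step 4: read() returns 96

The answer is 96.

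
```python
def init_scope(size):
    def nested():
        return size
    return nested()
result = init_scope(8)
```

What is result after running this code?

Step 1: init_scope(8) binds parameter size = 8.
Step 2: nested() looks up size in enclosing scope and finds the parameter size = 8.
Step 3: result = 8

The answer is 8.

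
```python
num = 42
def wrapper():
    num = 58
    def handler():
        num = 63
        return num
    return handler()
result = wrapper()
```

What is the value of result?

Step 1: Three scopes define num: global (42), wrapper (58), handler (63).
Step 2: handler() has its own local num = 63, which shadows both enclosing and global.
Step 3: result = 63 (local wins in LEGB)

The answer is 63.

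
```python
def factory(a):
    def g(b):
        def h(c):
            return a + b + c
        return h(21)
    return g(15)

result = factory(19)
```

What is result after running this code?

Step 1: a = 19, b = 15, c = 21 across three nested scopes.
Step 2: h() accesses all three via LEGB rule.
Step 3: result = 19 + 15 + 21 = 55

The answer is 55.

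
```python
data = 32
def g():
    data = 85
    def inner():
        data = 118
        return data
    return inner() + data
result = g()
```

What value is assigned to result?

Step 1: g() has local data = 85. inner() has local data = 118.
Step 2: inner() returns its local data = 118.
Step 3: g() returns 118 + its own data (85) = 203

The answer is 203.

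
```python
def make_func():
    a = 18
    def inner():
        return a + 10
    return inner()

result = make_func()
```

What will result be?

Step 1: make_func() defines a = 18.
Step 2: inner() reads a = 18 from enclosing scope, returns 18 + 10 = 28.
Step 3: result = 28

The answer is 28.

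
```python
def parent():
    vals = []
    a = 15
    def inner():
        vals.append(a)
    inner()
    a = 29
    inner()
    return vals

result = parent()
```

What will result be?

Step 1: a = 15. inner() appends current a to vals.
Step 2: First inner(): appends 15. Then a = 29.
Step 3: Second inner(): appends 29 (closure sees updated a). result = [15, 29]

The answer is [15, 29].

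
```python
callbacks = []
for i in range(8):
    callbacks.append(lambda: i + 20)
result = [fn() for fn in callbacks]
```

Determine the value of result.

Step 1: All lambdas capture i by reference. After the loop, i = 7.
Step 2: Each call returns 7 + 20 = 27.
Step 3: result = [27, 27, 27, 27, 27, 27, 27, 27]

The answer is [27, 27, 27, 27, 27, 27, 27, 27].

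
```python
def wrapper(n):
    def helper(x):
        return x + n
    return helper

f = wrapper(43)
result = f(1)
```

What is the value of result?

Step 1: wrapper(43) creates a closure that captures n = 43.
Step 2: f(1) calls the closure with x = 1, returning 1 + 43 = 44.
Step 3: result = 44

The answer is 44.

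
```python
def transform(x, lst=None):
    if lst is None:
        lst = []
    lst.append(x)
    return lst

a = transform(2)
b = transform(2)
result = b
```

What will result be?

Step 1: None default with guard creates a NEW list each call.
Step 2: a = [2] (fresh list). b = [2] (another fresh list).
Step 3: result = [2] (this is the fix for mutable default)

The answer is [2].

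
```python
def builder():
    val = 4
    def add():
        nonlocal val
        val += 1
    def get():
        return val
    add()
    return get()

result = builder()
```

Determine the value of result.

Step 1: val = 4. add() modifies it via nonlocal, get() reads it.
Step 2: add() makes val = 4 + 1 = 5.
Step 3: get() returns 5. result = 5

The answer is 5.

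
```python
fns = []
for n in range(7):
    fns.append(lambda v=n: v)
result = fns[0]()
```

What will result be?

Step 1: Default argument v=n captures n's value at each iteration.
Step 2: fns[0] captured v = 0 when n was 0.
Step 3: result = 0

The answer is 0.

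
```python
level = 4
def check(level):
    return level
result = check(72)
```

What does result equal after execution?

Step 1: Global level = 4.
Step 2: check(72) takes parameter level = 72, which shadows the global.
Step 3: result = 72

The answer is 72.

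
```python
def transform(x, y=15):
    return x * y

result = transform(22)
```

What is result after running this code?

Step 1: transform(22) uses default y = 15.
Step 2: Returns 22 * 15 = 330.
Step 3: result = 330

The answer is 330.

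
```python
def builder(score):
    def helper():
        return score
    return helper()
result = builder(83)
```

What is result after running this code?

Step 1: builder(83) binds parameter score = 83.
Step 2: helper() looks up score in enclosing scope and finds the parameter score = 83.
Step 3: result = 83

The answer is 83.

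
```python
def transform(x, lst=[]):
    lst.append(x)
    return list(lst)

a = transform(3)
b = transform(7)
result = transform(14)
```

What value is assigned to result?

Step 1: Default list is shared. list() creates copies for return values.
Step 2: Internal list grows: [3] -> [3, 7] -> [3, 7, 14].
Step 3: result = [3, 7, 14]

The answer is [3, 7, 14].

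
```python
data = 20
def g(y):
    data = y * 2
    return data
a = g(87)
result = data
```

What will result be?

Step 1: Global data = 20.
Step 2: g(87) creates local data = 87 * 2 = 174.
Step 3: Global data unchanged because no global keyword. result = 20

The answer is 20.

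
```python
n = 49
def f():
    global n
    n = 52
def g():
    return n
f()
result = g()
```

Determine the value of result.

Step 1: n = 49.
Step 2: f() sets global n = 52.
Step 3: g() reads global n = 52. result = 52

The answer is 52.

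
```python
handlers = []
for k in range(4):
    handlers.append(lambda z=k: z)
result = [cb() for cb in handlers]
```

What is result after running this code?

Step 1: Default arg z=k captures k at each iteration.
Step 2: Each lambda has its own default: 0, 1, ..., 3.
Step 3: result = [0, 1, 2, 3]

The answer is [0, 1, 2, 3].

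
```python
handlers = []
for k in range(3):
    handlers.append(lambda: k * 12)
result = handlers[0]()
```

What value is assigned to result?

Step 1: All lambdas reference the same variable k (late binding).
Step 2: After the loop, k = 2. Every lambda returns k * 12.
Step 3: handlers[0]() = 2 * 12 = 24

The answer is 24.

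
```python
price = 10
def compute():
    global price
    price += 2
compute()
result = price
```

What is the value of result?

Step 1: price = 10 globally.
Step 2: compute() modifies global price: price += 2 = 12.
Step 3: result = 12

The answer is 12.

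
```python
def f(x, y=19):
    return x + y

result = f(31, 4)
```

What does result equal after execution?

Step 1: f(31, 4) overrides default y with 4.
Step 2: Returns 31 + 4 = 35.
Step 3: result = 35

The answer is 35.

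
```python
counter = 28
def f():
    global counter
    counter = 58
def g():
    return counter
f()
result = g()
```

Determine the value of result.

Step 1: counter = 28.
Step 2: f() sets global counter = 58.
Step 3: g() reads global counter = 58. result = 58

The answer is 58.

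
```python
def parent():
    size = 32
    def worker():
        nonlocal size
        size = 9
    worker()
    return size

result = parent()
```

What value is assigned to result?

Step 1: parent() sets size = 32.
Step 2: worker() uses nonlocal to reassign size = 9.
Step 3: result = 9

The answer is 9.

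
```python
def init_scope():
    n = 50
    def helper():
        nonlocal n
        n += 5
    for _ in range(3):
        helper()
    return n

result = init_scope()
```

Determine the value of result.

Step 1: n = 50.
Step 2: helper() is called 3 times in a loop, each adding 5 via nonlocal.
Step 3: n = 50 + 5 * 3 = 65

The answer is 65.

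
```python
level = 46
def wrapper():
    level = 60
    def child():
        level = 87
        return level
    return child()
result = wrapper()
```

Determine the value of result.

Step 1: Three scopes define level: global (46), wrapper (60), child (87).
Step 2: child() has its own local level = 87, which shadows both enclosing and global.
Step 3: result = 87 (local wins in LEGB)

The answer is 87.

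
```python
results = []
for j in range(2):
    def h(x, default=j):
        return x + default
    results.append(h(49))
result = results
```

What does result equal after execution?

Step 1: Default argument default=j is evaluated at function definition time.
Step 2: Each iteration creates h with default = current j value.
Step 3: h(49) returns 49 + default. results = [49, 50]

The answer is [49, 50].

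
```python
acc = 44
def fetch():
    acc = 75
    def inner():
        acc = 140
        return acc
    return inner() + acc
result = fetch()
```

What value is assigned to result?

Step 1: fetch() has local acc = 75. inner() has local acc = 140.
Step 2: inner() returns its local acc = 140.
Step 3: fetch() returns 140 + its own acc (75) = 215

The answer is 215.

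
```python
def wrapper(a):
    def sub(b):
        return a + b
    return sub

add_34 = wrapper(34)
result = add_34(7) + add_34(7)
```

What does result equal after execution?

Step 1: add_34 captures a = 34.
Step 2: add_34(7) = 34 + 7 = 41, called twice.
Step 3: result = 41 + 41 = 82

The answer is 82.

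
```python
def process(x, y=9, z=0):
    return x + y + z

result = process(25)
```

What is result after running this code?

Step 1: process(25) uses defaults y = 9, z = 0.
Step 2: Returns 25 + 9 + 0 = 34.
Step 3: result = 34

The answer is 34.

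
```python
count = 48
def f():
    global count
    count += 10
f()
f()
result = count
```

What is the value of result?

Step 1: count = 48.
Step 2: First f(): count = 48 + 10 = 58.
Step 3: Second f(): count = 58 + 10 = 68. result = 68

The answer is 68.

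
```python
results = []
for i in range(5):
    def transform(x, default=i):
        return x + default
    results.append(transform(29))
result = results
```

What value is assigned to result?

Step 1: Default argument default=i is evaluated at function definition time.
Step 2: Each iteration creates transform with default = current i value.
Step 3: transform(29) returns 29 + default. results = [29, 30, 31, 32, 33]

The answer is [29, 30, 31, 32, 33].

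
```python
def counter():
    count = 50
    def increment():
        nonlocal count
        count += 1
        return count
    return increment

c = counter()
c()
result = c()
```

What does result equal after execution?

Step 1: counter() creates closure with count = 50.
Step 2: Each c() call increments count via nonlocal. After 2 calls: 50 + 2 = 52.
Step 3: result = 52

The answer is 52.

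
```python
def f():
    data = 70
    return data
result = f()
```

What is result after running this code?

Step 1: f() defines data = 70 in its local scope.
Step 2: return data finds the local variable data = 70.
Step 3: result = 70

The answer is 70.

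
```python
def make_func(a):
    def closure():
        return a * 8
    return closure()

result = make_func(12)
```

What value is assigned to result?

Step 1: make_func(12) binds parameter a = 12.
Step 2: closure() accesses a = 12 from enclosing scope.
Step 3: result = 12 * 8 = 96

The answer is 96.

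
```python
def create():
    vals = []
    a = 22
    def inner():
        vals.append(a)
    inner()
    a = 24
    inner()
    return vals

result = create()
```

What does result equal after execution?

Step 1: a = 22. inner() appends current a to vals.
Step 2: First inner(): appends 22. Then a = 24.
Step 3: Second inner(): appends 24 (closure sees updated a). result = [22, 24]

The answer is [22, 24].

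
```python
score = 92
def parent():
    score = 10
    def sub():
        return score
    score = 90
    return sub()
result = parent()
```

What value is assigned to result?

Step 1: parent() sets score = 10, then later score = 90.
Step 2: sub() is called after score is reassigned to 90. Closures capture variables by reference, not by value.
Step 3: result = 90

The answer is 90.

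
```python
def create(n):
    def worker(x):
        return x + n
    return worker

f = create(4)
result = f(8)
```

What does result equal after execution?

Step 1: create(4) creates a closure that captures n = 4.
Step 2: f(8) calls the closure with x = 8, returning 8 + 4 = 12.
Step 3: result = 12

The answer is 12.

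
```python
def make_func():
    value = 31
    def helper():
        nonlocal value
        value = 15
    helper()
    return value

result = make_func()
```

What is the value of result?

Step 1: make_func() sets value = 31.
Step 2: helper() uses nonlocal to reassign value = 15.
Step 3: result = 15

The answer is 15.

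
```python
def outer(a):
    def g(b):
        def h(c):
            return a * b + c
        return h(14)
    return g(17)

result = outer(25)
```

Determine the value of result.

Step 1: a = 25, b = 17, c = 14.
Step 2: h() computes a * b + c = 25 * 17 + 14 = 439.
Step 3: result = 439

The answer is 439.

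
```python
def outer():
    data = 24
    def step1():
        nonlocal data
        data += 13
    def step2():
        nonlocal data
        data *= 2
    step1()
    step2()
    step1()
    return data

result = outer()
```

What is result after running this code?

Step 1: data = 24.
Step 2: step1(): data = 24 + 13 = 37.
Step 3: step2(): data = 37 * 2 = 74.
Step 4: step1(): data = 74 + 13 = 87. result = 87

The answer is 87.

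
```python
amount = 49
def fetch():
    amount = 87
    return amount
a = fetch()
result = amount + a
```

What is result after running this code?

Step 1: Global amount = 49. fetch() returns local amount = 87.
Step 2: a = 87. Global amount still = 49.
Step 3: result = 49 + 87 = 136

The answer is 136.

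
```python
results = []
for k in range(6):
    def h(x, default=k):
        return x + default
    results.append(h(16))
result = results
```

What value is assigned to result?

Step 1: Default argument default=k is evaluated at function definition time.
Step 2: Each iteration creates h with default = current k value.
Step 3: h(16) returns 16 + default. results = [16, 17, 18, 19, 20, 21]

The answer is [16, 17, 18, 19, 20, 21].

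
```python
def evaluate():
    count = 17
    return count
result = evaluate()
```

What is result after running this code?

Step 1: evaluate() defines count = 17 in its local scope.
Step 2: return count finds the local variable count = 17.
Step 3: result = 17

The answer is 17.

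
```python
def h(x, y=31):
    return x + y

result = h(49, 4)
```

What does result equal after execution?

Step 1: h(49, 4) overrides default y with 4.
Step 2: Returns 49 + 4 = 53.
Step 3: result = 53

The answer is 53.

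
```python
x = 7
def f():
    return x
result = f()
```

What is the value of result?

Step 1: x = 7 is defined in the global scope.
Step 2: f() looks up x. No local x exists, so Python checks the global scope via LEGB rule and finds x = 7.
Step 3: result = 7

The answer is 7.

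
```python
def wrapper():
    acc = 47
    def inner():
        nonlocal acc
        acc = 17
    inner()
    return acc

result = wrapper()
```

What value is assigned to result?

Step 1: wrapper() sets acc = 47.
Step 2: inner() uses nonlocal to reassign acc = 17.
Step 3: result = 17

The answer is 17.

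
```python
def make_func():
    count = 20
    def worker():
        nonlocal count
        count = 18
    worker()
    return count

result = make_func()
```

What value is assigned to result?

Step 1: make_func() sets count = 20.
Step 2: worker() uses nonlocal to reassign count = 18.
Step 3: result = 18

The answer is 18.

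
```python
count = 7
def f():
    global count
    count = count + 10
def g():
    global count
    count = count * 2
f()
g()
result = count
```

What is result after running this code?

Step 1: count = 7.
Step 2: f() adds 10: count = 7 + 10 = 17.
Step 3: g() doubles: count = 17 * 2 = 34.
Step 4: result = 34

The answer is 34.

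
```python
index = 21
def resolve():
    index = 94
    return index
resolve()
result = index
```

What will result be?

Step 1: index = 21 globally.
Step 2: resolve() creates a LOCAL index = 94 (no global keyword!).
Step 3: The global index is unchanged. result = 21

The answer is 21.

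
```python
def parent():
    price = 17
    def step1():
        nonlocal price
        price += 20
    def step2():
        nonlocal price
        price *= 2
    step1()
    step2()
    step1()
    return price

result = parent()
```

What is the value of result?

Step 1: price = 17.
Step 2: step1(): price = 17 + 20 = 37.
Step 3: step2(): price = 37 * 2 = 74.
Step 4: step1(): price = 74 + 20 = 94. result = 94

The answer is 94.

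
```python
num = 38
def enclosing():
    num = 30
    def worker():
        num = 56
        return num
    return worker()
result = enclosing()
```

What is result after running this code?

Step 1: Three scopes define num: global (38), enclosing (30), worker (56).
Step 2: worker() has its own local num = 56, which shadows both enclosing and global.
Step 3: result = 56 (local wins in LEGB)

The answer is 56.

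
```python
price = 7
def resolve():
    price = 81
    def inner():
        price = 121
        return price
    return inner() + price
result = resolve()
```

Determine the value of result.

Step 1: resolve() has local price = 81. inner() has local price = 121.
Step 2: inner() returns its local price = 121.
Step 3: resolve() returns 121 + its own price (81) = 202

The answer is 202.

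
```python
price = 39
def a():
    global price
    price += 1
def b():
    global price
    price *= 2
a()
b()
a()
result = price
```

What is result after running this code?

Step 1: price = 39.
Step 2: a(): price = 39 + 1 = 40.
Step 3: b(): price = 40 * 2 = 80.
Step 4: a(): price = 80 + 1 = 81

The answer is 81.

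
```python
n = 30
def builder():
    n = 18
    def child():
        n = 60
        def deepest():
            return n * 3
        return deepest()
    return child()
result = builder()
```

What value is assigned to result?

Step 1: deepest() looks up n through LEGB: not local, finds n = 60 in enclosing child().
Step 2: Returns 60 * 3 = 180.
Step 3: result = 180

The answer is 180.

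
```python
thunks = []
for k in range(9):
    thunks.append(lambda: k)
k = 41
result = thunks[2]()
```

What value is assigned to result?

Step 1: Lambdas capture the variable k by reference, not by value.
Step 2: After the loop, k is reassigned to 41.
Step 3: thunks[2]() looks up the current k = 41. result = 41

The answer is 41.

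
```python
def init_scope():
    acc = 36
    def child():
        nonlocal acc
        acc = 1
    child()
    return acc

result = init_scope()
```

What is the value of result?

Step 1: init_scope() sets acc = 36.
Step 2: child() uses nonlocal to reassign acc = 1.
Step 3: result = 1

The answer is 1.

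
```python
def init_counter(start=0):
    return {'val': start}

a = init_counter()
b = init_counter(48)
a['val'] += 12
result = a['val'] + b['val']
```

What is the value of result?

Step 1: init_counter() returns a new dict each call (immutable default 0).
Step 2: a = {'val': 0}, b = {'val': 48}.
Step 3: a['val'] += 12 = 12. result = 12 + 48 = 60

The answer is 60.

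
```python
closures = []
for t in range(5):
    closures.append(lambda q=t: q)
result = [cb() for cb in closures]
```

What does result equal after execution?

Step 1: Default arg q=t captures t at each iteration.
Step 2: Each lambda has its own default: 0, 1, ..., 4.
Step 3: result = [0, 1, 2, 3, 4]

The answer is [0, 1, 2, 3, 4].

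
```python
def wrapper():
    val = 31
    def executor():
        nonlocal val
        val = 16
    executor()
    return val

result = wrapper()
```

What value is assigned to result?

Step 1: wrapper() sets val = 31.
Step 2: executor() uses nonlocal to reassign val = 16.
Step 3: result = 16

The answer is 16.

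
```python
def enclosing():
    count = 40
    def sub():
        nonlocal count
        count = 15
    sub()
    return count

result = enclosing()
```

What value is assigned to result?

Step 1: enclosing() sets count = 40.
Step 2: sub() uses nonlocal to reassign count = 15.
Step 3: result = 15

The answer is 15.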